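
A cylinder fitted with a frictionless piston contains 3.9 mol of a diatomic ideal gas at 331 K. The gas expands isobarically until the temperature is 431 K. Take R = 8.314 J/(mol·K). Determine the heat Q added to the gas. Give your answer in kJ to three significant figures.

Isobaric: W = nRΔT = (3.9)(8.314)(100) = 3242 J.
ΔU = nCᵥΔT with Cᵥ = 5R/2: ΔU = (3.9)(20.79)(100) = 8106 J.
Q = ΔU + W = 8106 + 3242 = 11349 J.

Q ≈ 11.3 kJ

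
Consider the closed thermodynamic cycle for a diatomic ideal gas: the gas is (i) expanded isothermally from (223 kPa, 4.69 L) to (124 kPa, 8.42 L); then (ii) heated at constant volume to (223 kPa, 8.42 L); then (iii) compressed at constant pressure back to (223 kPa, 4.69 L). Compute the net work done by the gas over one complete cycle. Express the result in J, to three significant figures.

W_net ≈ -220 J

Leg (i): W = PᵢVᵢ ln(V_f/Vᵢ) = (1046) ln(8.42/4.69) = 612 J.
Leg (ii): W = 0.
Leg (iii): W = PΔV = (223)(4.69 − 8.42) = -831.8 J.
W_net = 612 − 831.8 = -219.8 J.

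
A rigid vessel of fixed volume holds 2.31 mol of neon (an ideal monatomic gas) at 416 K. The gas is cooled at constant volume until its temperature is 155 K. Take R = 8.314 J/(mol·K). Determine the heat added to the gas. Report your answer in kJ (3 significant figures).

Q ≈ -7.52 kJ

Constant volume ⇒ W = 0, so Q = ΔU = nCᵥΔT with Cᵥ = 3R/2 = 12.47 J/(mol·K).
ΔU = (2.31)(12.47)(155 − 416) = -7519 J.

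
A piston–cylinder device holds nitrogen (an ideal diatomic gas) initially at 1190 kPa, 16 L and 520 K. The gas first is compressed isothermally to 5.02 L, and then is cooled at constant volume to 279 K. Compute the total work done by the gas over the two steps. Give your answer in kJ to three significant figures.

Step 1 (isothermal): W = P₁V₁ ln(V₂/V₁) = (19040) ln(5.02/16) = -22070 J.
Step 2 (isochoric): W = 0 (constant volume).
W_total = -22070 + 0 = -22070 J.

W_total ≈ -22.1 kJ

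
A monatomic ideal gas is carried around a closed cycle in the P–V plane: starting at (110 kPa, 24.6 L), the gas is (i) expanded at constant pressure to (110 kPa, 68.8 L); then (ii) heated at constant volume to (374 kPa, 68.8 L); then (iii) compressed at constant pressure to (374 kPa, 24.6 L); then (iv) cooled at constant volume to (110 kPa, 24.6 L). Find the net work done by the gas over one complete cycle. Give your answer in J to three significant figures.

W_net ≈ -11700 J

Constant-volume legs do no work.
W(i) = (110)(68.8 − 24.6) = 4862 J; W(iii) = (374)(24.6 − 68.8) = -16531 J.
W_net = 4862 − 16531 = -11669 J (the counter-clockwise enclosed area).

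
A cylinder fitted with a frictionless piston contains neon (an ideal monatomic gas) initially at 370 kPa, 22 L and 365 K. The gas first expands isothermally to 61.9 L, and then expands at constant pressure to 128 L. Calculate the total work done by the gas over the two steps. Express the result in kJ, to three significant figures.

W_total ≈ 17.1 kJ

Step 1 (isothermal): W = P₁V₁ ln(V₂/V₁) = (8140) ln(61.9/22) = 8421 J.
After step 1: P = 131.5 kPa, V = 61.9 L, T = 365 K.
Step 2 (isobaric): W = PΔV = (131.5 kPa)(128 − 61.9 L) = 8692 J.
W_total = 8421 + 8692 = 17113 J.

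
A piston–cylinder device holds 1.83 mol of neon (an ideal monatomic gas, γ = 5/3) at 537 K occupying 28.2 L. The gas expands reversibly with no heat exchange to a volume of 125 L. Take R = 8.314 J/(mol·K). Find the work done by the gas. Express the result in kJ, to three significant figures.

W ≈ 7.71 kJ

Adiabatic: TV^(γ−1) = const with γ = 5/3.
T₂ = T₁ (V₁/V₂)^(γ−1) = 537 × (28.2/125)^0.667 = 537 × 0.3706 = 199 K.
W_by = nCᵥ(T₁ − T₂) = (1.83)(12.47)(537 − 199) = 7714 J.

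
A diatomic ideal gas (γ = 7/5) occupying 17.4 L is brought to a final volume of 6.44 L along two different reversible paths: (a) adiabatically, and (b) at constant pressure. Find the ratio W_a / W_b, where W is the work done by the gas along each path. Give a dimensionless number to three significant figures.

Path (a) adiabatic: W = P₁V₁(1 − (V₁/V₂)^(γ−1))/(γ−1) → W_a/(P₁V₁) = -1.221.
Path (b) isobaric: W = P₁(V₂ − V₁) → W_b/(P₁V₁) = -0.6299.
W_a / W_b = -1.221 / -0.6299 = 1.938.

W_a / W_b ≈ 1.94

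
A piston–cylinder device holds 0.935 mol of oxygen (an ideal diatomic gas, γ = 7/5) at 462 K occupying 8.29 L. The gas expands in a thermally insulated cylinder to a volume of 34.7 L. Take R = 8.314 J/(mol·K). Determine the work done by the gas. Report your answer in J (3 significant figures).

W ≈ 3910 J

Adiabatic: TV^(γ−1) = const with γ = 7/5.
T₂ = T₁ (V₁/V₂)^(γ−1) = 462 × (8.29/34.7)^0.4 = 462 × 0.564 = 260.6 K.
W_by = nCᵥ(T₁ − T₂) = (0.935)(20.79)(462 − 260.6) = 3914 J.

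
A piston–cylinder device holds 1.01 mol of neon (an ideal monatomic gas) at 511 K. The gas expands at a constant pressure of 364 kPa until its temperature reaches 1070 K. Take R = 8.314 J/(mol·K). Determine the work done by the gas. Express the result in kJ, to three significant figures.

Isobaric: W = P ΔV = nR ΔT.
W = (1.01)(8.314)(1070 − 511) = 4694 J.

W ≈ 4.69 kJ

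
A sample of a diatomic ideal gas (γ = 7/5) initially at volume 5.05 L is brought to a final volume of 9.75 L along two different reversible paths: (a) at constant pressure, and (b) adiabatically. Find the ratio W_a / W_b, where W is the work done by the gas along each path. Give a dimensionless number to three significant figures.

W_a / W_b ≈ 1.61

Path (a) isobaric: W = P₁(V₂ − V₁) → W_a/(P₁V₁) = 0.9307.
Path (b) adiabatic: W = P₁V₁(1 − (V₁/V₂)^(γ−1))/(γ−1) → W_b/(P₁V₁) = 0.5784.
W_a / W_b = 0.9307 / 0.5784 = 1.609.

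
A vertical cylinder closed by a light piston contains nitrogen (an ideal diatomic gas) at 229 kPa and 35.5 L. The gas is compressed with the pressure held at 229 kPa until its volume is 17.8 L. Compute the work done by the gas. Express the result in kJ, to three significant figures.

Isobaric: W = P ΔV.
W = (229 kPa)(17.8 − 35.5 L) = (229)(-17.7) = -4053 J.

W ≈ -4.05 kJ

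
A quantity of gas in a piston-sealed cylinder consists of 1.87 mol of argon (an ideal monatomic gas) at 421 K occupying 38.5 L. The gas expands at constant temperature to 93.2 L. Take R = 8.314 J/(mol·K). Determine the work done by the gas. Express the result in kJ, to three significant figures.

W ≈ 5.79 kJ

Isothermal: W = nRT ln(V₂/V₁).
W = (1.87)(8.314)(421) × ln(93.2/38.5)
  = 6545 × 0.8841
W_by_gas = 5787 J.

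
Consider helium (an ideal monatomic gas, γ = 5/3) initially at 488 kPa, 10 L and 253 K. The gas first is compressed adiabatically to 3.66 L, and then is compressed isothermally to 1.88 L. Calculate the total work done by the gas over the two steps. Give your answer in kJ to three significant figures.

W_total ≈ -13.3 kJ

Step 1 (adiabatic): W = (P₁V₁ − P₂V₂)/(γ−1) = (4880 − 9537)/0.667 = -6986 J.
After step 1: P = 2606 kPa, V = 3.66 L, T = 494.5 K.
Step 2 (isothermal): W = P₁V₁ ln(V₂/V₁) = (9537) ln(1.88/3.66) = -6354 J.
W_total = -6986 − 6354 = -13340 J.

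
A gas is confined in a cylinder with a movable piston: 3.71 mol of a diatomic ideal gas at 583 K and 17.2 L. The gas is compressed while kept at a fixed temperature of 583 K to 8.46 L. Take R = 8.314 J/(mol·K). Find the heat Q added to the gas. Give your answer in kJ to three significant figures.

Isothermal ⇒ ΔU = 0, so Q = W = nRT ln(V₂/V₁).
Q = (3.71)(8.314)(583) ln(8.46/17.2) = 17983 × -0.7096 = -12760 J.

Q ≈ -12.8 kJ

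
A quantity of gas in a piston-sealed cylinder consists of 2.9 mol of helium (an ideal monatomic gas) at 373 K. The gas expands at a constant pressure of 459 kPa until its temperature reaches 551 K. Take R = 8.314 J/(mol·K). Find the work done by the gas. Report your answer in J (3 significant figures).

Isobaric: W = P ΔV = nR ΔT.
W = (2.9)(8.314)(551 − 373) = 4292 J.

W ≈ 4290 J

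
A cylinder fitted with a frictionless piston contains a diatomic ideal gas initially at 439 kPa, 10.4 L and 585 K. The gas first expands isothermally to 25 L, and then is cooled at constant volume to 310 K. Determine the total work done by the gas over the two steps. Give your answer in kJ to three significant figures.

W_total ≈ 4.00 kJ

Step 1 (isothermal): W = P₁V₁ ln(V₂/V₁) = (4566) ln(25/10.4) = 4004 J.
Step 2 (isochoric): W = 0 (constant volume).
W_total = 4004 + 0 = 4004 J.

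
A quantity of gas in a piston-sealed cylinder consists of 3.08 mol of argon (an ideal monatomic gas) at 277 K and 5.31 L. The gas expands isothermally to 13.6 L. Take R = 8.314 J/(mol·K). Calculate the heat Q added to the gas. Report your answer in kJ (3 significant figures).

Q ≈ 6.67 kJ

Isothermal ⇒ ΔU = 0, so Q = W = nRT ln(V₂/V₁).
Q = (3.08)(8.314)(277) ln(13.6/5.31) = 7093 × 0.9405 = 6671 J.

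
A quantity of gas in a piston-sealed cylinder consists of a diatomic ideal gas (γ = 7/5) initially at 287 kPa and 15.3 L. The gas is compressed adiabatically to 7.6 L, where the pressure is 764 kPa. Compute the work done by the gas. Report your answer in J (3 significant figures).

W ≈ -3540 J

Adiabatic: W = (P₁V₁ − P₂V₂)/(γ − 1) with γ = 7/5.
P₁V₁ = 4391 J, P₂V₂ = 5806 J.
W = (4391 − 5806) / 0.4 = -3538 J.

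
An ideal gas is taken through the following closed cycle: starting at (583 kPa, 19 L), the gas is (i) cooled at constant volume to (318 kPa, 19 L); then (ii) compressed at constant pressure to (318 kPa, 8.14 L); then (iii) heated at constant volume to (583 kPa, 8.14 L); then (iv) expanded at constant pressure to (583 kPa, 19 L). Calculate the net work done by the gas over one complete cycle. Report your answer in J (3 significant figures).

W_net ≈ 2880 J

Constant-volume legs do no work.
W(ii) = (318)(8.14 − 19) = -3453 J; W(iv) = (583)(19 − 8.14) = 6331 J.
W_net = -3453 + 6331 = 2878 J (the clockwise enclosed area).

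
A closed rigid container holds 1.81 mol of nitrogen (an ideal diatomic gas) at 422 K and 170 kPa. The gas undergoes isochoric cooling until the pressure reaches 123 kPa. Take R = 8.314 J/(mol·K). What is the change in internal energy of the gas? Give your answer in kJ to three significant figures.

Constant volume ⇒ W = 0, so Q = ΔU = nCᵥΔT with Cᵥ = 5R/2 = 20.79 J/(mol·K).
At constant V, T₂/T₁ = P₂/P₁ ⇒ ΔT = T₁(P₂/P₁ − 1) = 422·(123/170 − 1) = -116.7 K.
ΔU = (1.81)(20.79)(-116.7) = -4389 J.

ΔU ≈ -4.39 kJ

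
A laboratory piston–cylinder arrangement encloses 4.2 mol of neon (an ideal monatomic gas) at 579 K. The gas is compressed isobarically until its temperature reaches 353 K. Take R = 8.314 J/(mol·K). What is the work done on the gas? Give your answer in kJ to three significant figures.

W ≈ 7.89 kJ

Isobaric: W = P ΔV = nR ΔT.
W = (4.2)(8.314)(353 − 579) = -7892 J.
Work on gas = −W_by = 7892 J.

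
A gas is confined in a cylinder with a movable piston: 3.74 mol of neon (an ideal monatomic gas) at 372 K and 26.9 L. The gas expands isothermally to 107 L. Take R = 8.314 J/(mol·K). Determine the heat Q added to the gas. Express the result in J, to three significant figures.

Isothermal ⇒ ΔU = 0, so Q = W = nRT ln(V₂/V₁).
Q = (3.74)(8.314)(372) ln(107/26.9) = 11567 × 1.381 = 15971 J.

Q ≈ 16000 J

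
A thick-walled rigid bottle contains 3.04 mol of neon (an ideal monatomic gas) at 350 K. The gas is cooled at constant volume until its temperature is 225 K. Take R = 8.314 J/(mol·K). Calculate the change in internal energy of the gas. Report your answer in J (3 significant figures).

Constant volume ⇒ W = 0, so Q = ΔU = nCᵥΔT with Cᵥ = 3R/2 = 12.47 J/(mol·K).
ΔU = (3.04)(12.47)(225 − 350) = -4739 J.

ΔU ≈ -4740 J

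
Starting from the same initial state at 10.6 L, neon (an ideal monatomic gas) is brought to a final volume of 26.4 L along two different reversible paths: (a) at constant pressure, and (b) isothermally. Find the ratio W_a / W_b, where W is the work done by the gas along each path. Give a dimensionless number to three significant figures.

Path (a) isobaric: W = P₁(V₂ − V₁) → W_a/(P₁V₁) = 1.491.
Path (b) isothermal: W = P₁V₁ ln(V₂/V₁) → W_b/(P₁V₁) = 0.9125.
W_a / W_b = 1.491 / 0.9125 = 1.633.

W_a / W_b ≈ 1.63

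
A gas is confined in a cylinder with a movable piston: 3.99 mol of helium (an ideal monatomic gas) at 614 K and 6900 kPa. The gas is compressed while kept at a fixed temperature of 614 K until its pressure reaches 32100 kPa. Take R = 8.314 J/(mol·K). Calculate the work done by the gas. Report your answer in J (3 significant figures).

Isothermal process: W = nRT ln(V₂/V₁) = nRT ln(P₁/P₂).
W = (3.99)(8.314)(614) × ln(6900/32100)
  = 20368 × ln(0.215) = 20368 × -1.537
W_by_gas = -31313 J.

W ≈ -31300 J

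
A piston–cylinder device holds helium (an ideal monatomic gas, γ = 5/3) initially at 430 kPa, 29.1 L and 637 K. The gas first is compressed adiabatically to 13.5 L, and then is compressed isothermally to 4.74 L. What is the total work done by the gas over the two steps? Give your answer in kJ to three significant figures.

W_total ≈ -34.4 kJ

Step 1 (adiabatic): W = (P₁V₁ − P₂V₂)/(γ−1) = (12513 − 20880)/0.667 = -12551 J.
After step 1: P = 1547 kPa, V = 13.5 L, T = 1063 K.
Step 2 (isothermal): W = P₁V₁ ln(V₂/V₁) = (20880) ln(4.74/13.5) = -21854 J.
W_total = -12551 − 21854 = -34405 J.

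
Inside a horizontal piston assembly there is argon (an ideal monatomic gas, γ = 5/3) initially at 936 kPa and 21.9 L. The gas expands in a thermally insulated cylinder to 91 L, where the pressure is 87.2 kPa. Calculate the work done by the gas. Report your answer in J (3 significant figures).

Adiabatic: W = (P₁V₁ − P₂V₂)/(γ − 1) with γ = 5/3.
P₁V₁ = 20498 J, P₂V₂ = 7935 J.
W = (20498 − 7935) / 0.6667 = 18845 J.

W ≈ 18800 J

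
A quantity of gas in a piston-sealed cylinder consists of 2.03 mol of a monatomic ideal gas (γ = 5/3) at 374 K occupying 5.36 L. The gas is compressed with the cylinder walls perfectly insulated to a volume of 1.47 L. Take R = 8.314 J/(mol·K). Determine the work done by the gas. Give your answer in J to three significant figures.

Adiabatic: TV^(γ−1) = const with γ = 5/3.
T₂ = T₁ (V₁/V₂)^(γ−1) = 374 × (5.36/1.47)^0.667 = 374 × 2.369 = 886 K.
W_by = nCᵥ(T₁ − T₂) = (2.03)(12.47)(374 − 886) = -12962 J.

W ≈ -13000 J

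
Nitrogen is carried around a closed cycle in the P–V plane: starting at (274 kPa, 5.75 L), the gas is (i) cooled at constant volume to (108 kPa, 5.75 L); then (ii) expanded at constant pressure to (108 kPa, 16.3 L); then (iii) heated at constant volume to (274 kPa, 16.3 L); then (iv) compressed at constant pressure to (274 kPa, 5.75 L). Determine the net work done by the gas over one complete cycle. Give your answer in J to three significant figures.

Constant-volume legs do no work.
W(ii) = (108)(16.3 − 5.75) = 1139 J; W(iv) = (274)(5.75 − 16.3) = -2891 J.
W_net = 1139 − 2891 = -1751 J (the counter-clockwise enclosed area).

W_net ≈ -1750 J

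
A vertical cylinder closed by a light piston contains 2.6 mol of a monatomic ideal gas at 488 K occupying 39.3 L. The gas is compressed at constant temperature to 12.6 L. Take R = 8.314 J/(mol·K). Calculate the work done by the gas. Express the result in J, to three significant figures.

W ≈ -12000 J

Isothermal: W = nRT ln(V₂/V₁).
W = (2.6)(8.314)(488) × ln(12.6/39.3)
  = 10549 × -1.138
W_by_gas = -12000 J.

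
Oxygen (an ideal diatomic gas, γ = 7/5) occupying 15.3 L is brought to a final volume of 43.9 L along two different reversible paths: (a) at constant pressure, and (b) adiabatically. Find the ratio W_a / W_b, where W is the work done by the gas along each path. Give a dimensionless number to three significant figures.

W_a / W_b ≈ 2.17

Path (a) isobaric: W = P₁(V₂ − V₁) → W_a/(P₁V₁) = 1.869.
Path (b) adiabatic: W = P₁V₁(1 − (V₁/V₂)^(γ−1))/(γ−1) → W_b/(P₁V₁) = 0.86.
W_a / W_b = 1.869 / 0.86 = 2.173.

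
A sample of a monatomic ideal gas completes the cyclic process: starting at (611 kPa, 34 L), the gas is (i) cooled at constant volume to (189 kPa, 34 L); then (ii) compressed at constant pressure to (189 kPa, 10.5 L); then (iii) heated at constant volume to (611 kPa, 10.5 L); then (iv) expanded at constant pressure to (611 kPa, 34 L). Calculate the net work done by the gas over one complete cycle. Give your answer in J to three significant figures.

W_net ≈ 9920 J

Constant-volume legs do no work.
W(ii) = (189)(10.5 − 34) = -4442 J; W(iv) = (611)(34 − 10.5) = 14358 J.
W_net = -4442 + 14358 = 9917 J (the clockwise enclosed area).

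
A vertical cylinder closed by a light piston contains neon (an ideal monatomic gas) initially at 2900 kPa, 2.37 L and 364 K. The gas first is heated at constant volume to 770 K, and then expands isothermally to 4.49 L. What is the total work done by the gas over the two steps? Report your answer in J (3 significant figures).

W_total ≈ 9290 J

Step 1 (isochoric): W = 0 (constant volume).
After step 1: P = 6135 kPa (V unchanged).
Step 2 (isothermal): W = P₁V₁ ln(V₂/V₁) = (14539) ln(4.49/2.37) = 9290 J.
W_total = 0 + 9290 = 9290 J.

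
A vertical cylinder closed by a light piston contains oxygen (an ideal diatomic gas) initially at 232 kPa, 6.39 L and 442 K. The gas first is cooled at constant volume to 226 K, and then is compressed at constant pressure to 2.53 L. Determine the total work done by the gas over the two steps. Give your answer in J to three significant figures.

W_total ≈ -458 J

Step 1 (isochoric): W = 0 (constant volume).
After step 1: P = 118.6 kPa (V unchanged).
Step 2 (isobaric): W = PΔV = (118.6 kPa)(2.53 − 6.39 L) = -457.9 J.
W_total = 0 − 457.9 = -457.9 J.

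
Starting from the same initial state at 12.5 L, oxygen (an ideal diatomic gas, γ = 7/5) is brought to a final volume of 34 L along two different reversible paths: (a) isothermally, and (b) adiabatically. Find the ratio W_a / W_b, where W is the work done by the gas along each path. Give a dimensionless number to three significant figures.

W_a / W_b ≈ 1.21

Path (a) isothermal: W = P₁V₁ ln(V₂/V₁) → W_a/(P₁V₁) = 1.001.
Path (b) adiabatic: W = P₁V₁(1 − (V₁/V₂)^(γ−1))/(γ−1) → W_b/(P₁V₁) = 0.8246.
W_a / W_b = 1.001 / 0.8246 = 1.213.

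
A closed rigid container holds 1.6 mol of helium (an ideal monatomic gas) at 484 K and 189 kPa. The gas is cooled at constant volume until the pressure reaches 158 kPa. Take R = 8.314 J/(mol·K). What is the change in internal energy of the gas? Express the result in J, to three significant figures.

ΔU ≈ -1580 J

Constant volume ⇒ W = 0, so Q = ΔU = nCᵥΔT with Cᵥ = 3R/2 = 12.47 J/(mol·K).
At constant V, T₂/T₁ = P₂/P₁ ⇒ ΔT = T₁(P₂/P₁ − 1) = 484·(158/189 − 1) = -79.39 K.
ΔU = (1.6)(12.47)(-79.39) = -1584 J.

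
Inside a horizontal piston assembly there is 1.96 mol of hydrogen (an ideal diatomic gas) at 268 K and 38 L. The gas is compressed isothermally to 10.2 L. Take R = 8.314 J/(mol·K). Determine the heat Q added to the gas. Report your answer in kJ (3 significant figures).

Q ≈ -5.74 kJ

Isothermal ⇒ ΔU = 0, so Q = W = nRT ln(V₂/V₁).
Q = (1.96)(8.314)(268) ln(10.2/38) = 4367 × -1.315 = -5744 J.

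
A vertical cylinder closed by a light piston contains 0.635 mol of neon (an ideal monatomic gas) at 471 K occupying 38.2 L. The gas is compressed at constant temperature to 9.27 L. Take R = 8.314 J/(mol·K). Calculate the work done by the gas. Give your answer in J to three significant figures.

W ≈ -3520 J

Isothermal: W = nRT ln(V₂/V₁).
W = (0.635)(8.314)(471) × ln(9.27/38.2)
  = 2487 × -1.416
W_by_gas = -3521 J.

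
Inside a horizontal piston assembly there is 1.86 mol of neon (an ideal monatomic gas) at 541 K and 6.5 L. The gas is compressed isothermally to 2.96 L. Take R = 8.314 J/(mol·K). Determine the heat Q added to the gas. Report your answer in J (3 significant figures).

Q ≈ -6580 J

Isothermal ⇒ ΔU = 0, so Q = W = nRT ln(V₂/V₁).
Q = (1.86)(8.314)(541) ln(2.96/6.5) = 8366 × -0.7866 = -6581 J.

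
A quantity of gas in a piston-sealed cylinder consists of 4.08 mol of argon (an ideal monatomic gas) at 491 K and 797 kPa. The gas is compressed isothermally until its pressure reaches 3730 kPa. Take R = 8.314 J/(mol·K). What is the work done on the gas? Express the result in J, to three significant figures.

W ≈ 25700 J

Isothermal process: W = nRT ln(V₂/V₁) = nRT ln(P₁/P₂).
W = (4.08)(8.314)(491) × ln(797/3730)
  = 16655 × ln(0.2137) = 16655 × -1.543
W_by_gas = -25704 J; work on gas = −W_by = 25704 J.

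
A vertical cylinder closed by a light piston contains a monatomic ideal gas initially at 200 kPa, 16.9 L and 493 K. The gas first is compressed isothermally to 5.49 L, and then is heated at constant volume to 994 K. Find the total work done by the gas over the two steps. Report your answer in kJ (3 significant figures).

W_total ≈ -3.80 kJ

Step 1 (isothermal): W = P₁V₁ ln(V₂/V₁) = (3380) ln(5.49/16.9) = -3800 J.
Step 2 (isochoric): W = 0 (constant volume).
W_total = -3800 + 0 = -3800 J.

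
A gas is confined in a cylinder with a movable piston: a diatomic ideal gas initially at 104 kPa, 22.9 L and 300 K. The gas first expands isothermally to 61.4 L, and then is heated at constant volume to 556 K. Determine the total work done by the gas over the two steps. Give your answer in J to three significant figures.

W_total ≈ 2350 J

Step 1 (isothermal): W = P₁V₁ ln(V₂/V₁) = (2382) ln(61.4/22.9) = 2349 J.
Step 2 (isochoric): W = 0 (constant volume).
W_total = 2349 + 0 = 2349 J.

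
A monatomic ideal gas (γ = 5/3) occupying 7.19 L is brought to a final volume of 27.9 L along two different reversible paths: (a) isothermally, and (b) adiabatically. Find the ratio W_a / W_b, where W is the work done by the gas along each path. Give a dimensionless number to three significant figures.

W_a / W_b ≈ 1.52

Path (a) isothermal: W = P₁V₁ ln(V₂/V₁) → W_a/(P₁V₁) = 1.356.
Path (b) adiabatic: W = P₁V₁(1 − (V₁/V₂)^(γ−1))/(γ−1) → W_b/(P₁V₁) = 0.8926.
W_a / W_b = 1.356 / 0.8926 = 1.519.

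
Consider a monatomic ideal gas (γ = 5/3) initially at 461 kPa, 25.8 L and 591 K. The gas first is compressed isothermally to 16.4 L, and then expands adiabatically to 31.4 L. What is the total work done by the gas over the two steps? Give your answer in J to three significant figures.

Step 1 (isothermal): W = P₁V₁ ln(V₂/V₁) = (11894) ln(16.4/25.8) = -5389 J.
After step 1: P = 725.2 kPa, V = 16.4 L, T = 591 K.
Step 2 (adiabatic): W = (P₁V₁ − P₂V₂)/(γ−1) = (11894 − 7714)/0.667 = 6270 J.
W_total = -5389 + 6270 = 881.1 J.

W_total ≈ 881 J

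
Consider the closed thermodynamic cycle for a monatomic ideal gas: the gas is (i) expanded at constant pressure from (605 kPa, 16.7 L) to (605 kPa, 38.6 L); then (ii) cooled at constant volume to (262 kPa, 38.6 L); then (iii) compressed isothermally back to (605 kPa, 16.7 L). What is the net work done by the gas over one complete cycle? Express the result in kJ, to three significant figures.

W_net ≈ 4.78 kJ

Leg (i): W = PΔV = (605)(38.6 − 16.7) = 13250 J.
Leg (ii): W = 0.
Leg (iii): W = PᵢVᵢ ln(V_f/Vᵢ) = (10113) ln(16.7/38.6) = -8473 J.
W_net = 13250 − 8473 = 4776 J.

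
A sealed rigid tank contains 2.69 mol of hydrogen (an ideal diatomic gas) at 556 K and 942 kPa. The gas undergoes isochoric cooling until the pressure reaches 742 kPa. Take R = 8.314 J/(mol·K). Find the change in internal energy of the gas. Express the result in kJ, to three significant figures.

Constant volume ⇒ W = 0, so Q = ΔU = nCᵥΔT with Cᵥ = 5R/2 = 20.79 J/(mol·K).
At constant V, T₂/T₁ = P₂/P₁ ⇒ ΔT = T₁(P₂/P₁ − 1) = 556·(742/942 − 1) = -118 K.
ΔU = (2.69)(20.79)(-118) = -6600 J.

ΔU ≈ -6.60 kJ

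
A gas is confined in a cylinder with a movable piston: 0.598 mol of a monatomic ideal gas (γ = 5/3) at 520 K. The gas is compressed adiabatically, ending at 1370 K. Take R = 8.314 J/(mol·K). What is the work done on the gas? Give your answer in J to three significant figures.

W ≈ 6340 J

Adiabatic ⇒ Q = 0, so W_by = −ΔU = nCᵥ(T₁ − T₂).
Cᵥ = 3R/2 = 12.47 J/(mol·K).
W = (0.598)(12.47)(520 − 1370) = -6339 J.
Work on gas = −W_by = 6339 J.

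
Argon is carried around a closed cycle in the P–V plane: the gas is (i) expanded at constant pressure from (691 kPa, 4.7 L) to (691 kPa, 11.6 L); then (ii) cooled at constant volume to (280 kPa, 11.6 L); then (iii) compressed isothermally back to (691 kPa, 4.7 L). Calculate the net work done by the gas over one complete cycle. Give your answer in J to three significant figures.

Leg (i): W = PΔV = (691)(11.6 − 4.7) = 4768 J.
Leg (ii): W = 0.
Leg (iii): W = PᵢVᵢ ln(V_f/Vᵢ) = (3248) ln(4.7/11.6) = -2934 J.
W_net = 4768 − 2934 = 1834 J.

W_net ≈ 1830 J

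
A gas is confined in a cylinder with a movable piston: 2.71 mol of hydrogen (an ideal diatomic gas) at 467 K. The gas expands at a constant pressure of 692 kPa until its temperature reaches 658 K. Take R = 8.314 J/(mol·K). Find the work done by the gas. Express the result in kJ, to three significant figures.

Isobaric: W = P ΔV = nR ΔT.
W = (2.71)(8.314)(658 − 467) = 4303 J.

W ≈ 4.30 kJ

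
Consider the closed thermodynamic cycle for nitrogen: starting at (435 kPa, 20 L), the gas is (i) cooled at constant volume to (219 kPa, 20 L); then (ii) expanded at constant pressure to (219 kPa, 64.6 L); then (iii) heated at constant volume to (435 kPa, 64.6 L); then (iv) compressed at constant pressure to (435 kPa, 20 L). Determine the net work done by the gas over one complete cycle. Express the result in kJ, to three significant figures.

W_net ≈ -9.63 kJ

Constant-volume legs do no work.
W(ii) = (219)(64.6 − 20) = 9767 J; W(iv) = (435)(20 − 64.6) = -19401 J.
W_net = 9767 − 19401 = -9634 J (the counter-clockwise enclosed area).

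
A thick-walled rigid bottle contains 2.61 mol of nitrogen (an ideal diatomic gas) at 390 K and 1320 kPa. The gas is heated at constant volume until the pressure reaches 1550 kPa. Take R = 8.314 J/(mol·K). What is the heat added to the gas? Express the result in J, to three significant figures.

Constant volume ⇒ W = 0, so Q = ΔU = nCᵥΔT with Cᵥ = 5R/2 = 20.79 J/(mol·K).
At constant V, T₂/T₁ = P₂/P₁ ⇒ ΔT = T₁(P₂/P₁ − 1) = 390·(1550/1320 − 1) = 67.95 K.
ΔU = (2.61)(20.79)(67.95) = 3686 J.

Q ≈ 3690 J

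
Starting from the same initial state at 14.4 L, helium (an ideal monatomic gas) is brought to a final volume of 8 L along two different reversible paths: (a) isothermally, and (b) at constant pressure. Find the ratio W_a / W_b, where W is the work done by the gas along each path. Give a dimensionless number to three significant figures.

Path (a) isothermal: W = P₁V₁ ln(V₂/V₁) → W_a/(P₁V₁) = -0.5878.
Path (b) isobaric: W = P₁(V₂ − V₁) → W_b/(P₁V₁) = -0.4444.
W_a / W_b = -0.5878 / -0.4444 = 1.323.

W_a / W_b ≈ 1.32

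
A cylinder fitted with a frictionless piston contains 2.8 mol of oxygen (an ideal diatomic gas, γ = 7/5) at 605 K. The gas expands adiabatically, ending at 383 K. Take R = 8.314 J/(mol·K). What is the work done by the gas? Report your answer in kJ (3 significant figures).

W ≈ 12.9 kJ

Adiabatic ⇒ Q = 0, so W_by = −ΔU = nCᵥ(T₁ − T₂).
Cᵥ = 5R/2 = 20.79 J/(mol·K).
W = (2.8)(20.79)(605 − 383) = 12920 J.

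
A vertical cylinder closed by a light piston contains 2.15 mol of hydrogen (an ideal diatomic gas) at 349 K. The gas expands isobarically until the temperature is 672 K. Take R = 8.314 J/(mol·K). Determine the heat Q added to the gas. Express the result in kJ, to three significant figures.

Isobaric: W = nRΔT = (2.15)(8.314)(323) = 5774 J.
ΔU = nCᵥΔT with Cᵥ = 5R/2: ΔU = (2.15)(20.79)(323) = 14434 J.
Q = ΔU + W = 14434 + 5774 = 20208 J.

Q ≈ 20.2 kJ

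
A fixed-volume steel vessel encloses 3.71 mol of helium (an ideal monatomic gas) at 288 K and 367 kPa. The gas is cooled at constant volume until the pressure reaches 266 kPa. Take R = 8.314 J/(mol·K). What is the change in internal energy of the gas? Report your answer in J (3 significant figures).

Constant volume ⇒ W = 0, so Q = ΔU = nCᵥΔT with Cᵥ = 3R/2 = 12.47 J/(mol·K).
At constant V, T₂/T₁ = P₂/P₁ ⇒ ΔT = T₁(P₂/P₁ − 1) = 288·(266/367 − 1) = -79.26 K.
ΔU = (3.71)(12.47)(-79.26) = -3667 J.

ΔU ≈ -3670 J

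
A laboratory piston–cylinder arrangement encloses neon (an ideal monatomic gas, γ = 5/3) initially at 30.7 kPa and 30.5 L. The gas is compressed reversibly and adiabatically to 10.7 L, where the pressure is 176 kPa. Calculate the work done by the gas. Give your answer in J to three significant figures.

W ≈ -1420 J

Adiabatic: W = (P₁V₁ − P₂V₂)/(γ − 1) with γ = 5/3.
P₁V₁ = 936.4 J, P₂V₂ = 1883 J.
W = (936.4 − 1883) / 0.6667 = -1420 J.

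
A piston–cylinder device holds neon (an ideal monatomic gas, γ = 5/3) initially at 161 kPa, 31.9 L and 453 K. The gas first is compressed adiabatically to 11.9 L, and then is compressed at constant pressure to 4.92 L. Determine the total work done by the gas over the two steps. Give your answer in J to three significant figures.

Step 1 (adiabatic): W = (P₁V₁ − P₂V₂)/(γ−1) = (5136 − 9911)/0.667 = -7162 J.
After step 1: P = 832.8 kPa, V = 11.9 L, T = 874.2 K.
Step 2 (isobaric): W = PΔV = (832.8 kPa)(4.92 − 11.9 L) = -5813 J.
W_total = -7162 − 5813 = -12976 J.

W_total ≈ -13000 J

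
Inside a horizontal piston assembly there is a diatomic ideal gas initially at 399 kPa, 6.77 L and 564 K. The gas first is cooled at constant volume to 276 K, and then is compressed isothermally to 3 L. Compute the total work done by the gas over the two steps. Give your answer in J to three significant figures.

Step 1 (isochoric): W = 0 (constant volume).
After step 1: P = 195.3 kPa (V unchanged).
Step 2 (isothermal): W = P₁V₁ ln(V₂/V₁) = (1322) ln(3/6.77) = -1076 J.
W_total = 0 − 1076 = -1076 J.

W_total ≈ -1080 J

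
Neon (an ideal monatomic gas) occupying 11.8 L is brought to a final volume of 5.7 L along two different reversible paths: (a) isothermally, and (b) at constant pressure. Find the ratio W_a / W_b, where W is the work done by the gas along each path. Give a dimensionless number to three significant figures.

Path (a) isothermal: W = P₁V₁ ln(V₂/V₁) → W_a/(P₁V₁) = -0.7276.
Path (b) isobaric: W = P₁(V₂ − V₁) → W_b/(P₁V₁) = -0.5169.
W_a / W_b = -0.7276 / -0.5169 = 1.408.

W_a / W_b ≈ 1.41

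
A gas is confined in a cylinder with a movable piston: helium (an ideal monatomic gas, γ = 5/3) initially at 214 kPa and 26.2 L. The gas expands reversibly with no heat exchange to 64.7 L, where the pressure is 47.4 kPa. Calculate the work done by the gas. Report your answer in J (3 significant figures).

W ≈ 3810 J

Adiabatic: W = (P₁V₁ − P₂V₂)/(γ − 1) with γ = 5/3.
P₁V₁ = 5607 J, P₂V₂ = 3067 J.
W = (5607 − 3067) / 0.6667 = 3810 J.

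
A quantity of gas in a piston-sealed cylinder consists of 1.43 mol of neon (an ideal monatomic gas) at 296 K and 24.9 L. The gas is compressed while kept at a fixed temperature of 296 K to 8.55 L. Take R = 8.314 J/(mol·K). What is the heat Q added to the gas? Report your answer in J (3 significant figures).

Q ≈ -3760 J

Isothermal ⇒ ΔU = 0, so Q = W = nRT ln(V₂/V₁).
Q = (1.43)(8.314)(296) ln(8.55/24.9) = 3519 × -1.069 = -3762 J.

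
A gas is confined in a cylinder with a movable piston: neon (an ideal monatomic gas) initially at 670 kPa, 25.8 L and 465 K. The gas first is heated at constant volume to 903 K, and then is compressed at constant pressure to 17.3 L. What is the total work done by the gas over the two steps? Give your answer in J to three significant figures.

Step 1 (isochoric): W = 0 (constant volume).
After step 1: P = 1301 kPa (V unchanged).
Step 2 (isobaric): W = PΔV = (1301 kPa)(17.3 − 25.8 L) = -11059 J.
W_total = 0 − 11059 = -11059 J.

W_total ≈ -11100 J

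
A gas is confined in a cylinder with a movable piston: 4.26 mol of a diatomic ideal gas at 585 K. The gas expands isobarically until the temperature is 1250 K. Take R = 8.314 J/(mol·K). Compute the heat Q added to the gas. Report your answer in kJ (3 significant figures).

Q ≈ 82.4 kJ

Isobaric: W = nRΔT = (4.26)(8.314)(665) = 23553 J.
ΔU = nCᵥΔT with Cᵥ = 5R/2: ΔU = (4.26)(20.79)(665) = 58882 J.
Q = ΔU + W = 58882 + 23553 = 82435 J.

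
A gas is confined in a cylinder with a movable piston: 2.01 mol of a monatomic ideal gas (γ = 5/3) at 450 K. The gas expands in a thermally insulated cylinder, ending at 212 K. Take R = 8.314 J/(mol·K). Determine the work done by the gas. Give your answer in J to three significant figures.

Adiabatic ⇒ Q = 0, so W_by = −ΔU = nCᵥ(T₁ − T₂).
Cᵥ = 3R/2 = 12.47 J/(mol·K).
W = (2.01)(12.47)(450 − 212) = 5966 J.

W ≈ 5970 J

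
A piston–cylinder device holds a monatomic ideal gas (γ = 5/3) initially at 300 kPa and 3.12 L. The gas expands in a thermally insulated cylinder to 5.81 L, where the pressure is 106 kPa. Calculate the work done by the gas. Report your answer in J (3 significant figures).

W ≈ 480 J

Adiabatic: W = (P₁V₁ − P₂V₂)/(γ − 1) with γ = 5/3.
P₁V₁ = 936 J, P₂V₂ = 615.9 J.
W = (936 − 615.9) / 0.6667 = 480.2 J.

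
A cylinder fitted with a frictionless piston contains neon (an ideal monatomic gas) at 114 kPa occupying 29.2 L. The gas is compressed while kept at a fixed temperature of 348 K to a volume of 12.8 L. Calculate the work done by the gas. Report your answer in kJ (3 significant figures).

W ≈ -2.75 kJ

Isothermal: W = nRT ln(V₂/V₁) = P₁V₁ ln(V₂/V₁).
P₁V₁ = (114 kPa)(29.2 L) = 3329 J.
W = 3329 × ln(12.8/29.2) = 3329 × -0.8247
W_by_gas = -2745 J.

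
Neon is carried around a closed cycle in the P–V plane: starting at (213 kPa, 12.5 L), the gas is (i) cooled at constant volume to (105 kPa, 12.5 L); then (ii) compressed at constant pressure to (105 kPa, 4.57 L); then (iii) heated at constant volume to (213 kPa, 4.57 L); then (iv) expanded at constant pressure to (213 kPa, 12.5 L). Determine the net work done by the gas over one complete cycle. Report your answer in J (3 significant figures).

W_net ≈ 856 J

Constant-volume legs do no work.
W(ii) = (105)(4.57 − 12.5) = -832.6 J; W(iv) = (213)(12.5 − 4.57) = 1689 J.
W_net = -832.6 + 1689 = 856.4 J (the clockwise enclosed area).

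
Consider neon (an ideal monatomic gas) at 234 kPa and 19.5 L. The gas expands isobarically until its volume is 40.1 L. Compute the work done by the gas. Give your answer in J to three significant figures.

W ≈ 4820 J

Isobaric: W = P ΔV.
W = (234 kPa)(40.1 − 19.5 L) = (234)(20.6) = 4820 J.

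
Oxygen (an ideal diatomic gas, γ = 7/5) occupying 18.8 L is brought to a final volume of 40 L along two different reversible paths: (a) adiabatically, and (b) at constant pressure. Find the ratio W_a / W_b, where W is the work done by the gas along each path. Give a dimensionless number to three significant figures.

W_a / W_b ≈ 0.578

Path (a) adiabatic: W = P₁V₁(1 − (V₁/V₂)^(γ−1))/(γ−1) → W_a/(P₁V₁) = 0.6517.
Path (b) isobaric: W = P₁(V₂ − V₁) → W_b/(P₁V₁) = 1.128.
W_a / W_b = 0.6517 / 1.128 = 0.5779.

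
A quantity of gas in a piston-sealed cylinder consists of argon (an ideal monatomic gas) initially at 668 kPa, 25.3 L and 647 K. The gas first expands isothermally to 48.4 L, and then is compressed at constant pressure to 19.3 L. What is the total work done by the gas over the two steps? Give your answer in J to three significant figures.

W_total ≈ 802 J

Step 1 (isothermal): W = P₁V₁ ln(V₂/V₁) = (16900) ln(48.4/25.3) = 10963 J.
After step 1: P = 349.2 kPa, V = 48.4 L, T = 647 K.
Step 2 (isobaric): W = PΔV = (349.2 kPa)(19.3 − 48.4 L) = -10161 J.
W_total = 10963 − 10161 = 802 J.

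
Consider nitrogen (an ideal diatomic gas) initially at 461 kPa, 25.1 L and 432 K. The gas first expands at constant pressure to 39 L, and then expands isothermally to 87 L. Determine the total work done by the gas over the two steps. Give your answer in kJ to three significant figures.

Step 1 (isobaric): W = PΔV = (461 kPa)(39 − 25.1 L) = 6408 J.
After step 1: P = 461 kPa, V = 39 L, T = 671.2 K.
Step 2 (isothermal): W = P₁V₁ ln(V₂/V₁) = (17979) ln(87/39) = 14425 J.
W_total = 6408 + 14425 = 20833 J.

W_total ≈ 20.8 kJ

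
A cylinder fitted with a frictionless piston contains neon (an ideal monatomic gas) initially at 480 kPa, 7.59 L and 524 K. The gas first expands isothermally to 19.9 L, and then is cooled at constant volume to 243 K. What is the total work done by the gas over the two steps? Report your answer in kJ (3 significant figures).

W_total ≈ 3.51 kJ

Step 1 (isothermal): W = P₁V₁ ln(V₂/V₁) = (3643) ln(19.9/7.59) = 3512 J.
Step 2 (isochoric): W = 0 (constant volume).
W_total = 3512 + 0 = 3512 J.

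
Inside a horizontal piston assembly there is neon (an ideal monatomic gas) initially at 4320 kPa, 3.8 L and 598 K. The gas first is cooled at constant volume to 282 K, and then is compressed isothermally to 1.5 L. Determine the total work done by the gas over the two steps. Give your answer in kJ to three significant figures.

W_total ≈ -7.20 kJ

Step 1 (isochoric): W = 0 (constant volume).
After step 1: P = 2037 kPa (V unchanged).
Step 2 (isothermal): W = P₁V₁ ln(V₂/V₁) = (7741) ln(1.5/3.8) = -7196 J.
W_total = 0 − 7196 = -7196 J.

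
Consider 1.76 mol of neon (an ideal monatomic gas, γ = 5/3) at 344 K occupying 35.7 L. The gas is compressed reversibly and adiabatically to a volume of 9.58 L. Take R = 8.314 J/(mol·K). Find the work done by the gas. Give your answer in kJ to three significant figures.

Adiabatic: TV^(γ−1) = const with γ = 5/3.
T₂ = T₁ (V₁/V₂)^(γ−1) = 344 × (35.7/9.58)^0.667 = 344 × 2.404 = 826.9 K.
W_by = nCᵥ(T₁ − T₂) = (1.76)(12.47)(344 − 826.9) = -10598 J.

W ≈ -10.6 kJ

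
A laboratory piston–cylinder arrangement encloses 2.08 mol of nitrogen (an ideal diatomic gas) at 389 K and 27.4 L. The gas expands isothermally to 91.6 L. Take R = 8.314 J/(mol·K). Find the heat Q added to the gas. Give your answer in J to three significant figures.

Q ≈ 8120 J

Isothermal ⇒ ΔU = 0, so Q = W = nRT ln(V₂/V₁).
Q = (2.08)(8.314)(389) ln(91.6/27.4) = 6727 × 1.207 = 8119 J.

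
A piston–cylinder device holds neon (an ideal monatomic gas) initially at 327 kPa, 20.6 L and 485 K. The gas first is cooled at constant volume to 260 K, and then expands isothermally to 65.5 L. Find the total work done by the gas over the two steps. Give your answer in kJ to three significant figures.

Step 1 (isochoric): W = 0 (constant volume).
After step 1: P = 175.3 kPa (V unchanged).
Step 2 (isothermal): W = P₁V₁ ln(V₂/V₁) = (3611) ln(65.5/20.6) = 4177 J.
W_total = 0 + 4177 = 4177 J.

W_total ≈ 4.18 kJ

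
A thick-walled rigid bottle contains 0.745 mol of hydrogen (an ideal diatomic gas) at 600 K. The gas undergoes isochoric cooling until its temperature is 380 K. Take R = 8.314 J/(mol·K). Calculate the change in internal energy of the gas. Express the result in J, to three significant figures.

Constant volume ⇒ W = 0, so Q = ΔU = nCᵥΔT with Cᵥ = 5R/2 = 20.79 J/(mol·K).
ΔU = (0.745)(20.79)(380 − 600) = -3407 J.

ΔU ≈ -3410 J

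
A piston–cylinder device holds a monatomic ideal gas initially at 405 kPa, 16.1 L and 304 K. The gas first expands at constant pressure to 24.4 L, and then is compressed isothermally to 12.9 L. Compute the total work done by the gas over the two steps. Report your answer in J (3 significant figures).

W_total ≈ -2940 J

Step 1 (isobaric): W = PΔV = (405 kPa)(24.4 − 16.1 L) = 3361 J.
After step 1: P = 405 kPa, V = 24.4 L, T = 460.7 K.
Step 2 (isothermal): W = P₁V₁ ln(V₂/V₁) = (9882) ln(12.9/24.4) = -6298 J.
W_total = 3361 − 6298 = -2937 J.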